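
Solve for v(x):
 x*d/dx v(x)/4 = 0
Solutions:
 v(x) = C1


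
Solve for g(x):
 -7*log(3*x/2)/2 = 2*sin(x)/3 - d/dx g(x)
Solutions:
 g(x) = C1 + 7*x*log(x)/2 - 7*x/2 - 4*x*log(2) + x*log(6)/2 + 3*x*log(3) - 2*cos(x)/3


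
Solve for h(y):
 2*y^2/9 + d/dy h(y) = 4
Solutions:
 h(y) = C1 - 2*y^3/27 + 4*y


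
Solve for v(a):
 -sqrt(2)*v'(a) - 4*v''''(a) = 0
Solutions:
 v(a) = C1 + C4*exp(-sqrt(2)*a/2) + (C2*sin(sqrt(6)*a/4) + C3*cos(sqrt(6)*a/4))*exp(sqrt(2)*a/4)


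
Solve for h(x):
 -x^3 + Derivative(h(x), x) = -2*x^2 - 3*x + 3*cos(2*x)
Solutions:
 h(x) = C1 + x^4/4 - 2*x^3/3 - 3*x^2/2 + 3*sin(2*x)/2


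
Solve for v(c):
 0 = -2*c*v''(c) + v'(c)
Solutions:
 v(c) = C1 + C2*c^(3/2)


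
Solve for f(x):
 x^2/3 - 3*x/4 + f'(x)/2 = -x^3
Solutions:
 f(x) = C1 - x^4/2 - 2*x^3/9 + 3*x^2/4


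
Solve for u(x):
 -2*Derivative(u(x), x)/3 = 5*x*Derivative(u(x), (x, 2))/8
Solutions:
 u(x) = C1 + C2/x^(1/15)


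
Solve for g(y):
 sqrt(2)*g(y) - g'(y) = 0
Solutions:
 g(y) = C1*exp(sqrt(2)*y)


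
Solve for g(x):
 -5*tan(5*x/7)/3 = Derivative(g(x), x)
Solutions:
 g(x) = C1 + 7*log(cos(5*x/7))/3


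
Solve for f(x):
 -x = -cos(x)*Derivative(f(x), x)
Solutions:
 f(x) = C1 + Integral(x/cos(x), x)


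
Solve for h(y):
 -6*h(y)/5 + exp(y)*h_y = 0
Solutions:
 h(y) = C1*exp(-6*exp(-y)/5)


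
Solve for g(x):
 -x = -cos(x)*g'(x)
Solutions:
 g(x) = C1 + Integral(x/cos(x), x)


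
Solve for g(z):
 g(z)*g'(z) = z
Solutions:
 g(z) = -sqrt(C1 + z^2)
 g(z) = sqrt(C1 + z^2)


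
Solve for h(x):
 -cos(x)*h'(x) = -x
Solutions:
 h(x) = C1 + Integral(x/cos(x), x)


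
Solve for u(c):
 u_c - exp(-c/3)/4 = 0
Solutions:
 u(c) = C1 - 3*exp(-c/3)/4


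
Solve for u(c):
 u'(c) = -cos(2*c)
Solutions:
 u(c) = C1 - sin(2*c)/2


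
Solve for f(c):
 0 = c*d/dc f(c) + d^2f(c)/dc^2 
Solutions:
 f(c) = C1 + C2*erf(sqrt(2)*c/2)


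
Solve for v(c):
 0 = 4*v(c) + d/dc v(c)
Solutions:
 v(c) = C1*exp(-4*c)


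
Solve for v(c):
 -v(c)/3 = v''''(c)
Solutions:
 v(c) = (C1*sin(sqrt(2)*3^(3/4)*c/6) + C2*cos(sqrt(2)*3^(3/4)*c/6))*exp(-sqrt(2)*3^(3/4)*c/6) + (C3*sin(sqrt(2)*3^(3/4)*c/6) + C4*cos(sqrt(2)*3^(3/4)*c/6))*exp(sqrt(2)*3^(3/4)*c/6)


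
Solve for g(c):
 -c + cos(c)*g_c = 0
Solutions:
 g(c) = C1 + Integral(c/cos(c), c)


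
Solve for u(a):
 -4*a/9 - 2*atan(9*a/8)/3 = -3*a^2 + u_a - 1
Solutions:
 u(a) = C1 + a^3 - 2*a^2/9 - 2*a*atan(9*a/8)/3 + a + 8*log(81*a^2 + 64)/27


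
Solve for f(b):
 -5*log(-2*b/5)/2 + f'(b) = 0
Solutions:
 f(b) = C1 + 5*b*log(-b)/2 + 5*b*(-log(5) - 1 + log(2))/2


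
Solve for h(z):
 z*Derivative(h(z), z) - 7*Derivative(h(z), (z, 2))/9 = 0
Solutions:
 h(z) = C1 + C2*erfi(3*sqrt(14)*z/14)


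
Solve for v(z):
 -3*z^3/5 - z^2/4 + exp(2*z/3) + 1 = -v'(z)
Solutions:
 v(z) = C1 + 3*z^4/20 + z^3/12 - z - 3*exp(2*z/3)/2


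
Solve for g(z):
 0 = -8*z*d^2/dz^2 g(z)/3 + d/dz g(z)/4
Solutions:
 g(z) = C1 + C2*z^(35/32)


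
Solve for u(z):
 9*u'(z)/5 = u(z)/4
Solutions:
 u(z) = C1*exp(5*z/36)


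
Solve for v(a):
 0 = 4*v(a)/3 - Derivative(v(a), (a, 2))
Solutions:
 v(a) = C1*exp(-2*sqrt(3)*a/3) + C2*exp(2*sqrt(3)*a/3)


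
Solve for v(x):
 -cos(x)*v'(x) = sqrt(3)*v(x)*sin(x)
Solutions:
 v(x) = C1*cos(x)^(sqrt(3))


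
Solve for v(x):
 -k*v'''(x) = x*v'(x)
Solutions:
 v(x) = C1 + Integral(C2*airyai(x*(-1/k)^(1/3)) + C3*airybi(x*(-1/k)^(1/3)), x)


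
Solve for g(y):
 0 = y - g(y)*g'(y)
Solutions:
 g(y) = -sqrt(C1 + y^2)
 g(y) = sqrt(C1 + y^2)


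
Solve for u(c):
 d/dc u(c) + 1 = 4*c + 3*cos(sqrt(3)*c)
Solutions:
 u(c) = C1 + 2*c^2 - c + sqrt(3)*sin(sqrt(3)*c)


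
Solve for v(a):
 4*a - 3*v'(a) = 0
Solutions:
 v(a) = C1 + 2*a^2/3


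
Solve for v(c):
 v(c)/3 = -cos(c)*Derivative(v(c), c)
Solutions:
 v(c) = C1*(sin(c) - 1)^(1/6)/(sin(c) + 1)^(1/6)


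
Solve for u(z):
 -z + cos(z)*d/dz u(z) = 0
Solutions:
 u(z) = C1 + Integral(z/cos(z), z)


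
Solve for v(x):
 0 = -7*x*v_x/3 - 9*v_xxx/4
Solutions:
 v(x) = C1 + Integral(C2*airyai(-28^(1/3)*x/3) + C3*airybi(-28^(1/3)*x/3), x)


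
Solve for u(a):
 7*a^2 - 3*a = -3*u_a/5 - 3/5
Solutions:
 u(a) = C1 - 35*a^3/9 + 5*a^2/2 - a


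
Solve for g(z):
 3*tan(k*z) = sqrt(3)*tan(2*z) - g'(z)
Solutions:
 g(z) = C1 - 3*Piecewise((-log(cos(k*z))/k, Ne(k, 0)), (0, True)) - sqrt(3)*log(cos(2*z))/2


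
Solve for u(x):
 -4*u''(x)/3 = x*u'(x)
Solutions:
 u(x) = C1 + C2*erf(sqrt(6)*x/4)


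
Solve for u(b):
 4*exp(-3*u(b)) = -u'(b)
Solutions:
 u(b) = log(C1 - 12*b)/3
 u(b) = log((-3^(1/3) - 3^(5/6)*I)*(C1 - 4*b)^(1/3)/2)
 u(b) = log((-3^(1/3) + 3^(5/6)*I)*(C1 - 4*b)^(1/3)/2)


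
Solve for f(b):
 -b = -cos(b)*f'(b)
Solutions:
 f(b) = C1 + Integral(b/cos(b), b)


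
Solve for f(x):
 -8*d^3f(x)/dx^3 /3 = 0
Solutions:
 f(x) = C1 + C2*x + C3*x^2


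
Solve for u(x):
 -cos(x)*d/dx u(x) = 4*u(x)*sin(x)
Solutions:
 u(x) = C1*cos(x)^4


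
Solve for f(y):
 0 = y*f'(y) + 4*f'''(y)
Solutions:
 f(y) = C1 + Integral(C2*airyai(-2^(1/3)*y/2) + C3*airybi(-2^(1/3)*y/2), y)


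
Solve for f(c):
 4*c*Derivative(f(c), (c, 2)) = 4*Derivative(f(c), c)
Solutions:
 f(c) = C1 + C2*c^2


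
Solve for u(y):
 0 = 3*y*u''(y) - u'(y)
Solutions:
 u(y) = C1 + C2*y^(4/3)


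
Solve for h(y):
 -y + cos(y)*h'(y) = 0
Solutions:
 h(y) = C1 + Integral(y/cos(y), y)


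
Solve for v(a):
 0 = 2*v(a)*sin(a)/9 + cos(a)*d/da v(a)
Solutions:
 v(a) = C1*cos(a)^(2/9)


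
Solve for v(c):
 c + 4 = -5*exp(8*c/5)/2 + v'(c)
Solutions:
 v(c) = C1 + c^2/2 + 4*c + 25*exp(8*c/5)/16


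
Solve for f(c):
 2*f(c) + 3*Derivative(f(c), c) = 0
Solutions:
 f(c) = C1*exp(-2*c/3)


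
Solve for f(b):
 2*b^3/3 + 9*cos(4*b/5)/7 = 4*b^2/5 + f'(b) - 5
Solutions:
 f(b) = C1 + b^4/6 - 4*b^3/15 + 5*b + 45*sin(4*b/5)/28


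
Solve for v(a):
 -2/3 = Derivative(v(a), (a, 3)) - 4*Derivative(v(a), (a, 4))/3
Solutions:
 v(a) = C1 + C2*a + C3*a^2 + C4*exp(3*a/4) - a^3/9


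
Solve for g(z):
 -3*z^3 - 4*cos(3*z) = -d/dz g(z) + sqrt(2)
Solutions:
 g(z) = C1 + 3*z^4/4 + sqrt(2)*z + 4*sin(3*z)/3


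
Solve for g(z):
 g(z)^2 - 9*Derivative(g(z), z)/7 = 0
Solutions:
 g(z) = -9/(C1 + 7*z)


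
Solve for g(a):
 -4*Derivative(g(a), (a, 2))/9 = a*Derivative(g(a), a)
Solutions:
 g(a) = C1 + C2*erf(3*sqrt(2)*a/4)


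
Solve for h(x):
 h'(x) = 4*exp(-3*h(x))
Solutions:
 h(x) = log(C1 + 12*x)/3
 h(x) = log((-3^(1/3) - 3^(5/6)*I)*(C1 + 4*x)^(1/3)/2)
 h(x) = log((-3^(1/3) + 3^(5/6)*I)*(C1 + 4*x)^(1/3)/2)


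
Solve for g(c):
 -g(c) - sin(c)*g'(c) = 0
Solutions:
 g(c) = C1*sqrt(cos(c) + 1)/sqrt(cos(c) - 1)


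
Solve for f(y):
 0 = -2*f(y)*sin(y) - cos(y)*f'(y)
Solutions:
 f(y) = C1*cos(y)^2


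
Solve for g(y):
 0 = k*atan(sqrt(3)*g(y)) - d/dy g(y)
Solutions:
 Integral(1/atan(sqrt(3)*_y), (_y, g(y))) = C1 + k*y


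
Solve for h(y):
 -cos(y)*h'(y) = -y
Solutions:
 h(y) = C1 + Integral(y/cos(y), y)


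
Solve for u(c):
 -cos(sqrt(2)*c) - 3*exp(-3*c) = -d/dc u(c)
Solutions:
 u(c) = C1 + sqrt(2)*sin(sqrt(2)*c)/2 - exp(-3*c)


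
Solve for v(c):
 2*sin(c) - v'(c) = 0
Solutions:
 v(c) = C1 - 2*cos(c)


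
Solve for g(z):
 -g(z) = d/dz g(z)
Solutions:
 g(z) = C1*exp(-z)


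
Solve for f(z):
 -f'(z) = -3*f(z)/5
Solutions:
 f(z) = C1*exp(3*z/5)


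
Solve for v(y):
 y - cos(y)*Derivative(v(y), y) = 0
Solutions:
 v(y) = C1 + Integral(y/cos(y), y)


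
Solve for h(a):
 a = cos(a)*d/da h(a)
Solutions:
 h(a) = C1 + Integral(a/cos(a), a)


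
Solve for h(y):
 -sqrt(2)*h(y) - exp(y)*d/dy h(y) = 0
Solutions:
 h(y) = C1*exp(sqrt(2)*exp(-y))


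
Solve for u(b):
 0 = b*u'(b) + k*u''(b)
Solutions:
 u(b) = C1 + C2*sqrt(k)*erf(sqrt(2)*b*sqrt(1/k)/2)


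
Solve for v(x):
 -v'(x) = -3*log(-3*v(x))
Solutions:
 -Integral(1/(log(-_y) + log(3)), (_y, v(x)))/3 = C1 - x


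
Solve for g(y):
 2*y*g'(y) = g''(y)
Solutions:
 g(y) = C1 + C2*erfi(y)


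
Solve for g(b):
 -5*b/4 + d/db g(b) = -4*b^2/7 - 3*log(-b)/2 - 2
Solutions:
 g(b) = C1 - 4*b^3/21 + 5*b^2/8 - 3*b*log(-b)/2 - b/2


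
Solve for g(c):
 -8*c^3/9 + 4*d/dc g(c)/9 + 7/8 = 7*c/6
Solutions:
 g(c) = C1 + c^4/2 + 21*c^2/16 - 63*c/32


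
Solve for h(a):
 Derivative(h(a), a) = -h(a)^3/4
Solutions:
 h(a) = -sqrt(2)*sqrt(-1/(C1 - a))
 h(a) = sqrt(2)*sqrt(-1/(C1 - a))


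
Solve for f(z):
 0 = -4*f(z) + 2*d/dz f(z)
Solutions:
 f(z) = C1*exp(2*z)


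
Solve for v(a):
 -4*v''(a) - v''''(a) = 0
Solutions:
 v(a) = C1 + C2*a + C3*sin(2*a) + C4*cos(2*a)


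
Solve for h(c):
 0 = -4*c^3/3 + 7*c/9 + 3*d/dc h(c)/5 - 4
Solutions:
 h(c) = C1 + 5*c^4/9 - 35*c^2/54 + 20*c/3


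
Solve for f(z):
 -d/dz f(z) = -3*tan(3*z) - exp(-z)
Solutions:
 f(z) = C1 + log(tan(3*z)^2 + 1)/2 - exp(-z)


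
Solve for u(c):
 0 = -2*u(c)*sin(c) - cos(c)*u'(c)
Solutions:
 u(c) = C1*cos(c)^2


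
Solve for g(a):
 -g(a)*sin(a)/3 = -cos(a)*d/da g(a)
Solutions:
 g(a) = C1/cos(a)^(1/3)


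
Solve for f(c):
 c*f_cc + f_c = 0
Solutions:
 f(c) = C1 + C2*log(c)


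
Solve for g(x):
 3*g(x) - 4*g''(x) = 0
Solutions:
 g(x) = C1*exp(-sqrt(3)*x/2) + C2*exp(sqrt(3)*x/2)


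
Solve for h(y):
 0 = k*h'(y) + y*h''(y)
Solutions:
 h(y) = C1 + y^(1 - re(k))*(C2*sin(log(y)*Abs(im(k))) + C3*cos(log(y)*im(k)))


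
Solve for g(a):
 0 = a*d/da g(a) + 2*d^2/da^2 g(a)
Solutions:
 g(a) = C1 + C2*erf(a/2)


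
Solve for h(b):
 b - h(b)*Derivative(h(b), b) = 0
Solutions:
 h(b) = -sqrt(C1 + b^2)
 h(b) = sqrt(C1 + b^2)


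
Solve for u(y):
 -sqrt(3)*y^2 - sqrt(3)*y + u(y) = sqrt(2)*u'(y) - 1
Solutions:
 u(y) = C1*exp(sqrt(2)*y/2) + sqrt(3)*y^2 + sqrt(3)*y + 2*sqrt(6)*y - 1 + sqrt(6) + 4*sqrt(3)


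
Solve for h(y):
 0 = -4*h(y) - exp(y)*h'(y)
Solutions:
 h(y) = C1*exp(4*exp(-y))


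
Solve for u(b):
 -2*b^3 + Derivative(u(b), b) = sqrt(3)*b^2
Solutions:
 u(b) = C1 + b^4/2 + sqrt(3)*b^3/3


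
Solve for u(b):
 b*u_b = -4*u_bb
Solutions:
 u(b) = C1 + C2*erf(sqrt(2)*b/4)


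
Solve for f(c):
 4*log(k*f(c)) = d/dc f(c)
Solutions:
 li(k*f(c))/k = C1 + 4*c


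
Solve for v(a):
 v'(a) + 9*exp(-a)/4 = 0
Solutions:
 v(a) = C1 + 9*exp(-a)/4


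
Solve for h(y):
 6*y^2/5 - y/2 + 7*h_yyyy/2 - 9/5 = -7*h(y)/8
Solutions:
 h(y) = -48*y^2/35 + 4*y/7 + (C1*sin(y/2) + C2*cos(y/2))*exp(-y/2) + (C3*sin(y/2) + C4*cos(y/2))*exp(y/2) + 72/35


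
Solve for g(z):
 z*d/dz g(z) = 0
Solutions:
 g(z) = C1


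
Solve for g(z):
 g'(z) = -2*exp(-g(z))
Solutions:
 g(z) = log(C1 - 2*z)


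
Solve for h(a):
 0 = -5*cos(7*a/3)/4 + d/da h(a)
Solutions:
 h(a) = C1 + 15*sin(7*a/3)/28


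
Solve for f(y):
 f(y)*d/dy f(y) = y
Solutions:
 f(y) = -sqrt(C1 + y^2)
 f(y) = sqrt(C1 + y^2)


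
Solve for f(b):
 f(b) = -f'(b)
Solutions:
 f(b) = C1*exp(-b)


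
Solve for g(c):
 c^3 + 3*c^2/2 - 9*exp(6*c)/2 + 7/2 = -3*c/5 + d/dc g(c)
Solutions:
 g(c) = C1 + c^4/4 + c^3/2 + 3*c^2/10 + 7*c/2 - 3*exp(6*c)/4


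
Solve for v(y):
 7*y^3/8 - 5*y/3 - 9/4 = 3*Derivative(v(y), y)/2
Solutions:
 v(y) = C1 + 7*y^4/48 - 5*y^2/9 - 3*y/2


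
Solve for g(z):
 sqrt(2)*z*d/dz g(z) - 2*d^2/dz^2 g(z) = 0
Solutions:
 g(z) = C1 + C2*erfi(2^(1/4)*z/2)


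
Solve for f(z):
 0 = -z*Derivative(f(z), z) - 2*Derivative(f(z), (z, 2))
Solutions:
 f(z) = C1 + C2*erf(z/2)


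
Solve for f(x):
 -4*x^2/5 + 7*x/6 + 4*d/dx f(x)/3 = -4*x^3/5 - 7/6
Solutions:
 f(x) = C1 - 3*x^4/20 + x^3/5 - 7*x^2/16 - 7*x/8


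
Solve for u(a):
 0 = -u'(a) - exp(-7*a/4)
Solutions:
 u(a) = C1 + 4*exp(-7*a/4)/7


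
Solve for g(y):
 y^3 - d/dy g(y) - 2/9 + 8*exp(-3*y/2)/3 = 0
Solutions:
 g(y) = C1 + y^4/4 - 2*y/9 - 16*exp(-3*y/2)/9


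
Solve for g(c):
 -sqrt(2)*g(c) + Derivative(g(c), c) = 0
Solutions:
 g(c) = C1*exp(sqrt(2)*c)


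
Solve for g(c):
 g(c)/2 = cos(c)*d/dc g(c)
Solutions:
 g(c) = C1*(sin(c) + 1)^(1/4)/(sin(c) - 1)^(1/4)


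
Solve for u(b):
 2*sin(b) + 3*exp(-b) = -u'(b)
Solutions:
 u(b) = C1 + 2*cos(b) + 3*exp(-b)


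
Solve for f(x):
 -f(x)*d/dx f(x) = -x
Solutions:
 f(x) = -sqrt(C1 + x^2)
 f(x) = sqrt(C1 + x^2)


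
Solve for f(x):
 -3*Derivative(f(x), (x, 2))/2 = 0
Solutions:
 f(x) = C1 + C2*x


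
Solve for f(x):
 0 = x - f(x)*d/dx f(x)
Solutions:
 f(x) = -sqrt(C1 + x^2)
 f(x) = sqrt(C1 + x^2)


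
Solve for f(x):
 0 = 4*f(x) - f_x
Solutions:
 f(x) = C1*exp(4*x)


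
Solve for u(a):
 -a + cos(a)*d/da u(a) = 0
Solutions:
 u(a) = C1 + Integral(a/cos(a), a)


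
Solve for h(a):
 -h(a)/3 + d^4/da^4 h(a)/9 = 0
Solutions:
 h(a) = C1*exp(-3^(1/4)*a) + C2*exp(3^(1/4)*a) + C3*sin(3^(1/4)*a) + C4*cos(3^(1/4)*a)


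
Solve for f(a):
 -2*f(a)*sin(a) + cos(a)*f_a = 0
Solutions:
 f(a) = C1/cos(a)^2


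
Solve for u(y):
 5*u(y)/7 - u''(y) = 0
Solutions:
 u(y) = C1*exp(-sqrt(35)*y/7) + C2*exp(sqrt(35)*y/7)


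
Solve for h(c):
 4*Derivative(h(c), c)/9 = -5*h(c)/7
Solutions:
 h(c) = C1*exp(-45*c/28)


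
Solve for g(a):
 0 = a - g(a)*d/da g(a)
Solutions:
 g(a) = -sqrt(C1 + a^2)
 g(a) = sqrt(C1 + a^2)


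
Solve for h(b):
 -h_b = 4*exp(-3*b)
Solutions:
 h(b) = C1 + 4*exp(-3*b)/3


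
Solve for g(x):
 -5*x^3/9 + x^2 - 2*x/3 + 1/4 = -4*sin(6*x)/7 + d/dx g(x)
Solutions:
 g(x) = C1 - 5*x^4/36 + x^3/3 - x^2/3 + x/4 - 2*cos(6*x)/21


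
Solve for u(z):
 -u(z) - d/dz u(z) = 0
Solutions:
 u(z) = C1*exp(-z)


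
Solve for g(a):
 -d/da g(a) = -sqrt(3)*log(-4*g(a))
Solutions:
 -sqrt(3)*Integral(1/(log(-_y) + 2*log(2)), (_y, g(a)))/3 = C1 - a


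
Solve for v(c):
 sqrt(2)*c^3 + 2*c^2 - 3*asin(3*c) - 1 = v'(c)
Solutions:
 v(c) = C1 + sqrt(2)*c^4/4 + 2*c^3/3 - 3*c*asin(3*c) - c - sqrt(1 - 9*c^2)


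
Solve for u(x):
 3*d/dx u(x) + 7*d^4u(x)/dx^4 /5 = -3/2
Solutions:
 u(x) = C1 + C4*exp(-15^(1/3)*7^(2/3)*x/7) - x/2 + (C2*sin(3^(5/6)*5^(1/3)*7^(2/3)*x/14) + C3*cos(3^(5/6)*5^(1/3)*7^(2/3)*x/14))*exp(15^(1/3)*7^(2/3)*x/14)


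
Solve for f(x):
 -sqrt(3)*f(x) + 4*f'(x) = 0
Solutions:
 f(x) = C1*exp(sqrt(3)*x/4)


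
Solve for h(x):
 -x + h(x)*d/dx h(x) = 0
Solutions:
 h(x) = -sqrt(C1 + x^2)
 h(x) = sqrt(C1 + x^2)


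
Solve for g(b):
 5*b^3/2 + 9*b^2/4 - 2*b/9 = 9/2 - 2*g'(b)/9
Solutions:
 g(b) = C1 - 45*b^4/16 - 27*b^3/8 + b^2/2 + 81*b/4


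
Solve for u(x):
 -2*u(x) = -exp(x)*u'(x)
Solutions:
 u(x) = C1*exp(-2*exp(-x))


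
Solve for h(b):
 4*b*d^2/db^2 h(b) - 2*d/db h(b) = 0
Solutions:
 h(b) = C1 + C2*b^(3/2)


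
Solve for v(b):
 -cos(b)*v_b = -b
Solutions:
 v(b) = C1 + Integral(b/cos(b), b)


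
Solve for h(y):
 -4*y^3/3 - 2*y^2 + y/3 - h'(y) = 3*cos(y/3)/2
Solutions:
 h(y) = C1 - y^4/3 - 2*y^3/3 + y^2/6 - 9*sin(y/3)/2


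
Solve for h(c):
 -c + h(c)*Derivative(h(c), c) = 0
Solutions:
 h(c) = -sqrt(C1 + c^2)
 h(c) = sqrt(C1 + c^2)


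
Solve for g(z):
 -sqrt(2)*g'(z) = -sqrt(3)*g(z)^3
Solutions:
 g(z) = -sqrt(-1/(C1 + sqrt(6)*z))
 g(z) = sqrt(-1/(C1 + sqrt(6)*z))


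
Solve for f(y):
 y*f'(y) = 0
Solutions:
 f(y) = C1


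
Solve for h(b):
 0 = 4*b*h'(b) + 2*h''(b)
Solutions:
 h(b) = C1 + C2*erf(b)


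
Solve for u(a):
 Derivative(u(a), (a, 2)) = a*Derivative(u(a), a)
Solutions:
 u(a) = C1 + C2*erfi(sqrt(2)*a/2)


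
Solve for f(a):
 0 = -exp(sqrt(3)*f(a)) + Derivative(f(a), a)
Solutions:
 f(a) = sqrt(3)*(2*log(-1/(C1 + a)) - log(3))/6


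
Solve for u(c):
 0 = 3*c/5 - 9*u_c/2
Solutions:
 u(c) = C1 + c^2/15


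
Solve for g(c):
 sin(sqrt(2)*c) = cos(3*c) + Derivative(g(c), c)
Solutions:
 g(c) = C1 - sin(3*c)/3 - sqrt(2)*cos(sqrt(2)*c)/2


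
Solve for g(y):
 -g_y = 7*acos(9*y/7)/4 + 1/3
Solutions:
 g(y) = C1 - 7*y*acos(9*y/7)/4 - y/3 + 7*sqrt(49 - 81*y^2)/36


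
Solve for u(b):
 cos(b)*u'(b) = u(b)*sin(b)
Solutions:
 u(b) = C1/cos(b)


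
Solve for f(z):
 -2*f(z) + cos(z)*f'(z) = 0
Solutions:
 f(z) = C1*(sin(z) + 1)/(sin(z) - 1)


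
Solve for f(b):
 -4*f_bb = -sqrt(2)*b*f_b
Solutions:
 f(b) = C1 + C2*erfi(2^(3/4)*b/4)


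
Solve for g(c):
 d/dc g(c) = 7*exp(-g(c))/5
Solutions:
 g(c) = log(C1 + 7*c/5)


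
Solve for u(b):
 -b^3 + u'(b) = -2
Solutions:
 u(b) = C1 + b^4/4 - 2*b


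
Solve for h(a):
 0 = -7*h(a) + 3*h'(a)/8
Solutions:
 h(a) = C1*exp(56*a/3)


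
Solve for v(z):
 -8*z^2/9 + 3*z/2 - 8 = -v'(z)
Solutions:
 v(z) = C1 + 8*z^3/27 - 3*z^2/4 + 8*z


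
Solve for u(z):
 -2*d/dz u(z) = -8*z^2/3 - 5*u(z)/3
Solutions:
 u(z) = C1*exp(5*z/6) - 8*z^2/5 - 96*z/25 - 576/125


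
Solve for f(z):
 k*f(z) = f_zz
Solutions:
 f(z) = C1*exp(-sqrt(k)*z) + C2*exp(sqrt(k)*z)


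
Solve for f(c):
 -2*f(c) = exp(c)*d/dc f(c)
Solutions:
 f(c) = C1*exp(2*exp(-c))


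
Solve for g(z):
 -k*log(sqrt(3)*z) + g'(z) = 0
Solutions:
 g(z) = C1 + k*z*log(z) - k*z + k*z*log(3)/2


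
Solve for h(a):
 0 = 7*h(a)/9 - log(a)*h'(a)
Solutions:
 h(a) = C1*exp(7*li(a)/9)


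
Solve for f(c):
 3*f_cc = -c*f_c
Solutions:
 f(c) = C1 + C2*erf(sqrt(6)*c/6)


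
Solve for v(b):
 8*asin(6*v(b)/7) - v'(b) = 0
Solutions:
 Integral(1/asin(6*_y/7), (_y, v(b))) = C1 + 8*b


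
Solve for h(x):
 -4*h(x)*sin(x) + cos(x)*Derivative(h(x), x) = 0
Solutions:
 h(x) = C1/cos(x)^4


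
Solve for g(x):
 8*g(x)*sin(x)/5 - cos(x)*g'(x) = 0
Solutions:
 g(x) = C1/cos(x)^(8/5)


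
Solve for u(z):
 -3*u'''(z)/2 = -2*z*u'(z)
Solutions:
 u(z) = C1 + Integral(C2*airyai(6^(2/3)*z/3) + C3*airybi(6^(2/3)*z/3), z)


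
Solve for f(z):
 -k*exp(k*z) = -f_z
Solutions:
 f(z) = C1 + exp(k*z)


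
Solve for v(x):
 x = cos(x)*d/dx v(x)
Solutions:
 v(x) = C1 + Integral(x/cos(x), x)


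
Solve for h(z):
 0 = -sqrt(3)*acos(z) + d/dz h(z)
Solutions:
 h(z) = C1 + sqrt(3)*(z*acos(z) - sqrt(1 - z^2))


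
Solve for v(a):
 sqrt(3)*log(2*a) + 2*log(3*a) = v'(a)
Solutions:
 v(a) = C1 + sqrt(3)*a*log(a) + 2*a*log(a) - 2*a - sqrt(3)*a + a*log(9*2^(sqrt(3)))


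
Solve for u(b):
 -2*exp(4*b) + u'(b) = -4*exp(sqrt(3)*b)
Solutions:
 u(b) = C1 + exp(4*b)/2 - 4*sqrt(3)*exp(sqrt(3)*b)/3


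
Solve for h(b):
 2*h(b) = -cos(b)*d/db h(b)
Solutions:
 h(b) = C1*(sin(b) - 1)/(sin(b) + 1)


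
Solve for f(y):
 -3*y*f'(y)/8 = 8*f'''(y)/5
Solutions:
 f(y) = C1 + Integral(C2*airyai(-15^(1/3)*y/4) + C3*airybi(-15^(1/3)*y/4), y)


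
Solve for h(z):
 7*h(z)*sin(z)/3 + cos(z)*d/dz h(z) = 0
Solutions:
 h(z) = C1*cos(z)^(7/3)


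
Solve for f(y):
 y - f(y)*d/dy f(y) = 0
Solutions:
 f(y) = -sqrt(C1 + y^2)
 f(y) = sqrt(C1 + y^2)


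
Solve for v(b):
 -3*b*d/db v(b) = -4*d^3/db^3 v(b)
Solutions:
 v(b) = C1 + Integral(C2*airyai(6^(1/3)*b/2) + C3*airybi(6^(1/3)*b/2), b)


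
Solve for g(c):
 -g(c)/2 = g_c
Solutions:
 g(c) = C1*exp(-c/2)


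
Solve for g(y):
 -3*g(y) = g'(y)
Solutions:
 g(y) = C1*exp(-3*y)


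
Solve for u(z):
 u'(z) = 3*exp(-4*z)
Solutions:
 u(z) = C1 - 3*exp(-4*z)/4


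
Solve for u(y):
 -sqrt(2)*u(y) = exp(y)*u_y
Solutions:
 u(y) = C1*exp(sqrt(2)*exp(-y))


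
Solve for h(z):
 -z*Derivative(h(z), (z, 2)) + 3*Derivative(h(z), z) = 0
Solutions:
 h(z) = C1 + C2*z^4


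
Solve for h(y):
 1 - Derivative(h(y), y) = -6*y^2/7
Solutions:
 h(y) = C1 + 2*y^3/7 + y


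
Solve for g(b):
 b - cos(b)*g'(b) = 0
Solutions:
 g(b) = C1 + Integral(b/cos(b), b)


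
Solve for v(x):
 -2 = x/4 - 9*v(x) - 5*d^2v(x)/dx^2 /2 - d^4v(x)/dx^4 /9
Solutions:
 v(x) = C1*sin(3*sqrt(2)*x/2) + C2*sin(3*sqrt(2)*x) + C3*cos(3*sqrt(2)*x/2) + C4*cos(3*sqrt(2)*x) + x/36 + 2/9


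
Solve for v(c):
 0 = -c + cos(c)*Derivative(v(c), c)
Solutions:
 v(c) = C1 + Integral(c/cos(c), c)


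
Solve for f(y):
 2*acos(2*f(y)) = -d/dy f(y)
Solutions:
 Integral(1/acos(2*_y), (_y, f(y))) = C1 - 2*y


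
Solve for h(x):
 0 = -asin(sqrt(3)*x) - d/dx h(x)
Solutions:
 h(x) = C1 - x*asin(sqrt(3)*x) - sqrt(3)*sqrt(1 - 3*x^2)/3


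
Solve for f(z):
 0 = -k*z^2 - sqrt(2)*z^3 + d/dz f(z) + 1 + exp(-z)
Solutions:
 f(z) = C1 + k*z^3/3 + sqrt(2)*z^4/4 - z + exp(-z)


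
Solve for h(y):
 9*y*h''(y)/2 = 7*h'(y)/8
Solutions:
 h(y) = C1 + C2*y^(43/36)


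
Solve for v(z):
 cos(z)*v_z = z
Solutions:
 v(z) = C1 + Integral(z/cos(z), z)


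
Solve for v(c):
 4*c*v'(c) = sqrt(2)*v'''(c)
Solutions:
 v(c) = C1 + Integral(C2*airyai(sqrt(2)*c) + C3*airybi(sqrt(2)*c), c)


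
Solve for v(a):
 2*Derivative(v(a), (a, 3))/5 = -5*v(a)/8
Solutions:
 v(a) = C3*exp(-10^(2/3)*a/4) + (C1*sin(10^(2/3)*sqrt(3)*a/8) + C2*cos(10^(2/3)*sqrt(3)*a/8))*exp(10^(2/3)*a/8)


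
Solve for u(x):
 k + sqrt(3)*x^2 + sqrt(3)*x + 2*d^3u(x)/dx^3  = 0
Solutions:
 u(x) = C1 + C2*x + C3*x^2 - k*x^3/12 - sqrt(3)*x^5/120 - sqrt(3)*x^4/48


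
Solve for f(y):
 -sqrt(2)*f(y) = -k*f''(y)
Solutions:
 f(y) = C1*exp(-2^(1/4)*y*sqrt(1/k)) + C2*exp(2^(1/4)*y*sqrt(1/k))


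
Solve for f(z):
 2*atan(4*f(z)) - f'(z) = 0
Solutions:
 Integral(1/atan(4*_y), (_y, f(z))) = C1 + 2*z


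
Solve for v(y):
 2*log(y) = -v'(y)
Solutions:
 v(y) = C1 - 2*y*log(y) + 2*y


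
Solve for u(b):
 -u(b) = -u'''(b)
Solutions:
 u(b) = C3*exp(b) + (C1*sin(sqrt(3)*b/2) + C2*cos(sqrt(3)*b/2))*exp(-b/2)


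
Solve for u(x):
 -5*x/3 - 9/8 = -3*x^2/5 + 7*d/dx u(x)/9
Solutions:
 u(x) = C1 + 9*x^3/35 - 15*x^2/14 - 81*x/56


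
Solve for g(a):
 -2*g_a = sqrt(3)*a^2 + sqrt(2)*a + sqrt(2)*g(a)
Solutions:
 g(a) = C1*exp(-sqrt(2)*a/2) - sqrt(6)*a^2/2 - a + 2*sqrt(3)*a - 2*sqrt(6) + sqrt(2)


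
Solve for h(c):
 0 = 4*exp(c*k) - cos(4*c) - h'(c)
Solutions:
 h(c) = C1 - sin(4*c)/4 + 4*exp(c*k)/k


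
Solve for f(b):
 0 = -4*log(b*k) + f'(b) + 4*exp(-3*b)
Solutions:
 f(b) = C1 + 4*b*log(b*k) - 4*b + 4*exp(-3*b)/3


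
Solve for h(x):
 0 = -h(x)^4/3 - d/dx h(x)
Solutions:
 h(x) = (-1 - sqrt(3)*I)*(1/(C1 + x))^(1/3)/2
 h(x) = (-1 + sqrt(3)*I)*(1/(C1 + x))^(1/3)/2
 h(x) = (1/(C1 + x))^(1/3)


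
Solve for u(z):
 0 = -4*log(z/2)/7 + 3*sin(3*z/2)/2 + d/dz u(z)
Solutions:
 u(z) = C1 + 4*z*log(z)/7 - 4*z/7 - 4*z*log(2)/7 + cos(3*z/2)


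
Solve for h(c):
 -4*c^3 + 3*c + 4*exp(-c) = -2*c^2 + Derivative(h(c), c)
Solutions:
 h(c) = C1 - c^4 + 2*c^3/3 + 3*c^2/2 - 4*exp(-c)


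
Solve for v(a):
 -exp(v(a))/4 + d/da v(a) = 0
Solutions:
 v(a) = log(-1/(C1 + a)) + 2*log(2)


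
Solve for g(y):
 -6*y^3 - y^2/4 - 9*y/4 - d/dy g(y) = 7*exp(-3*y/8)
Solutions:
 g(y) = C1 - 3*y^4/2 - y^3/12 - 9*y^2/8 + 56*exp(-3*y/8)/3


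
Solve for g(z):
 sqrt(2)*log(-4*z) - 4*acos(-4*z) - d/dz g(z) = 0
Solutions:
 g(z) = C1 + sqrt(2)*z*(log(-z) - 1) - 4*z*acos(-4*z) + 2*sqrt(2)*z*log(2) - sqrt(1 - 16*z^2)


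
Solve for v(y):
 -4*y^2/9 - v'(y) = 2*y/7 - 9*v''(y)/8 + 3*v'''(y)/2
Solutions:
 v(y) = C1 - 4*y^3/27 - 9*y^2/14 - 19*y/168 + (C2*sin(sqrt(303)*y/24) + C3*cos(sqrt(303)*y/24))*exp(3*y/8)


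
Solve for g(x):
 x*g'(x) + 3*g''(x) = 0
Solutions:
 g(x) = C1 + C2*erf(sqrt(6)*x/6)


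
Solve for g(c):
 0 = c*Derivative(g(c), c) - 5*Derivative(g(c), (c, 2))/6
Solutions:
 g(c) = C1 + C2*erfi(sqrt(15)*c/5)


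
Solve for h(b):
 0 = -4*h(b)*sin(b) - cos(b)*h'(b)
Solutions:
 h(b) = C1*cos(b)^4


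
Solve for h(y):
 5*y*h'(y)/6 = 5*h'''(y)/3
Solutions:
 h(y) = C1 + Integral(C2*airyai(2^(2/3)*y/2) + C3*airybi(2^(2/3)*y/2), y)


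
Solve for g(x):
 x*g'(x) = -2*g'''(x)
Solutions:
 g(x) = C1 + Integral(C2*airyai(-2^(2/3)*x/2) + C3*airybi(-2^(2/3)*x/2), x)


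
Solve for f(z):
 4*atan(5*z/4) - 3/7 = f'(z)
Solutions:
 f(z) = C1 + 4*z*atan(5*z/4) - 3*z/7 - 8*log(25*z^2 + 16)/5


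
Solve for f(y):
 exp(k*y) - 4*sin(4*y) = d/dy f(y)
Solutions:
 f(y) = C1 + cos(4*y) + exp(k*y)/k


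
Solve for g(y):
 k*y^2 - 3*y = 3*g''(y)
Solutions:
 g(y) = C1 + C2*y + k*y^4/36 - y^3/6


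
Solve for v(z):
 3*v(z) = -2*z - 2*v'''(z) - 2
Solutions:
 v(z) = C3*exp(-2^(2/3)*3^(1/3)*z/2) - 2*z/3 + (C1*sin(2^(2/3)*3^(5/6)*z/4) + C2*cos(2^(2/3)*3^(5/6)*z/4))*exp(2^(2/3)*3^(1/3)*z/4) - 2/3


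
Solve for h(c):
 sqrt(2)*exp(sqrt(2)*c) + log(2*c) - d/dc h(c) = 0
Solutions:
 h(c) = C1 + c*log(c) + c*(-1 + log(2)) + exp(sqrt(2)*c)


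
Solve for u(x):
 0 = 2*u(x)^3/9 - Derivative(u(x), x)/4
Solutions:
 u(x) = -3*sqrt(2)*sqrt(-1/(C1 + 8*x))/2
 u(x) = 3*sqrt(2)*sqrt(-1/(C1 + 8*x))/2


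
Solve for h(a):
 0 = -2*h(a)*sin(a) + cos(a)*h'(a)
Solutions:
 h(a) = C1/cos(a)^2


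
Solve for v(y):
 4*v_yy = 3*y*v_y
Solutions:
 v(y) = C1 + C2*erfi(sqrt(6)*y/4)


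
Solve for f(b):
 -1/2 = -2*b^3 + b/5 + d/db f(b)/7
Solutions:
 f(b) = C1 + 7*b^4/2 - 7*b^2/10 - 7*b/2


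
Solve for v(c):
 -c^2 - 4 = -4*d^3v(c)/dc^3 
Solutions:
 v(c) = C1 + C2*c + C3*c^2 + c^5/240 + c^3/6


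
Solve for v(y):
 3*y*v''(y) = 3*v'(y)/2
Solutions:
 v(y) = C1 + C2*y^(3/2)


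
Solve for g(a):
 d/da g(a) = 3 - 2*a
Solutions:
 g(a) = C1 - a^2 + 3*a


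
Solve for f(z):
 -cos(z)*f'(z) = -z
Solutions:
 f(z) = C1 + Integral(z/cos(z), z)


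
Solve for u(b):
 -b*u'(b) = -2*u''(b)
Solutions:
 u(b) = C1 + C2*erfi(b/2)


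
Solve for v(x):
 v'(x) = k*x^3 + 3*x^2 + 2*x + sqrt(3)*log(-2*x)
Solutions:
 v(x) = C1 + k*x^4/4 + x^3 + x^2 + sqrt(3)*x*log(-x) + sqrt(3)*x*(-1 + log(2))


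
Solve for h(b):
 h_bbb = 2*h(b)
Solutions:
 h(b) = C3*exp(2^(1/3)*b) + (C1*sin(2^(1/3)*sqrt(3)*b/2) + C2*cos(2^(1/3)*sqrt(3)*b/2))*exp(-2^(1/3)*b/2)


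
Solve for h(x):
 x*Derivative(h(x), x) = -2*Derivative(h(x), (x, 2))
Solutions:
 h(x) = C1 + C2*erf(x/2)


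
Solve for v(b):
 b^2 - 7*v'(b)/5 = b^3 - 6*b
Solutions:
 v(b) = C1 - 5*b^4/28 + 5*b^3/21 + 15*b^2/7


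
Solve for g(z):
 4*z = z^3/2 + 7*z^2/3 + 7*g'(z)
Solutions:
 g(z) = C1 - z^4/56 - z^3/9 + 2*z^2/7


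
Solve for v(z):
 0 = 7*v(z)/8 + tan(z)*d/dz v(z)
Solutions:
 v(z) = C1/sin(z)^(7/8)


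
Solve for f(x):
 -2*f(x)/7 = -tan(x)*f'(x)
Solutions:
 f(x) = C1*sin(x)^(2/7)


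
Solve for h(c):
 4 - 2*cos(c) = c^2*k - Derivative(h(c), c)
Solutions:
 h(c) = C1 + c^3*k/3 - 4*c + 2*sin(c)


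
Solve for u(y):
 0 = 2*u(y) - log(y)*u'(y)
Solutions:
 u(y) = C1*exp(2*li(y))


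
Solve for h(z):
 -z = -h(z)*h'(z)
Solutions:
 h(z) = -sqrt(C1 + z^2)
 h(z) = sqrt(C1 + z^2)


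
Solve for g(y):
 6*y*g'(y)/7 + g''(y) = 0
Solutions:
 g(y) = C1 + C2*erf(sqrt(21)*y/7)


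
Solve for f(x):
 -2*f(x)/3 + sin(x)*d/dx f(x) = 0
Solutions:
 f(x) = C1*(cos(x) - 1)^(1/3)/(cos(x) + 1)^(1/3)


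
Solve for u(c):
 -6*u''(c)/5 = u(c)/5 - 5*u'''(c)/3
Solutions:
 u(c) = C1*exp(c*(-2^(2/3)*3^(1/3)*(25*sqrt(913) + 769)^(1/3) - 24*2^(1/3)*3^(2/3)/(25*sqrt(913) + 769)^(1/3) + 24)/100)*sin(2^(1/3)*3^(1/6)*c*(-2^(1/3)*3^(2/3)*(25*sqrt(913) + 769)^(1/3) + 72/(25*sqrt(913) + 769)^(1/3))/100) + C2*exp(c*(-2^(2/3)*3^(1/3)*(25*sqrt(913) + 769)^(1/3) - 24*2^(1/3)*3^(2/3)/(25*sqrt(913) + 769)^(1/3) + 24)/100)*cos(2^(1/3)*3^(1/6)*c*(-2^(1/3)*3^(2/3)*(25*sqrt(913) + 769)^(1/3) + 72/(25*sqrt(913) + 769)^(1/3))/100) + C3*exp(c*(24*2^(1/3)*3^(2/3)/(25*sqrt(913) + 769)^(1/3) + 12 + 2^(2/3)*3^(1/3)*(25*sqrt(913) + 769)^(1/3))/50)


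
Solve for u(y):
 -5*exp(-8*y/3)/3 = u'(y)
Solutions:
 u(y) = C1 + 5*exp(-8*y/3)/8


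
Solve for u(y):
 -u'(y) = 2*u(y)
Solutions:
 u(y) = C1*exp(-2*y)


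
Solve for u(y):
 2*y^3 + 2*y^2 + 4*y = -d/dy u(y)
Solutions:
 u(y) = C1 - y^4/2 - 2*y^3/3 - 2*y^2


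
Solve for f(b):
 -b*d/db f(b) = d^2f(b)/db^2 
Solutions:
 f(b) = C1 + C2*erf(sqrt(2)*b/2)


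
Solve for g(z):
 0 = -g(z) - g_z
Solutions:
 g(z) = C1*exp(-z)


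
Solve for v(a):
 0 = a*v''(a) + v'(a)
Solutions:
 v(a) = C1 + C2*log(a)


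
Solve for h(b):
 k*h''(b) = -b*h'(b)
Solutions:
 h(b) = C1 + C2*sqrt(k)*erf(sqrt(2)*b*sqrt(1/k)/2)


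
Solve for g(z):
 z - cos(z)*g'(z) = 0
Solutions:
 g(z) = C1 + Integral(z/cos(z), z)


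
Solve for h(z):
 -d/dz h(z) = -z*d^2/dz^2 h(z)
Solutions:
 h(z) = C1 + C2*z^2


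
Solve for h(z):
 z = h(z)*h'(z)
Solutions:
 h(z) = -sqrt(C1 + z^2)
 h(z) = sqrt(C1 + z^2)


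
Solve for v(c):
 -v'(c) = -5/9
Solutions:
 v(c) = C1 + 5*c/9


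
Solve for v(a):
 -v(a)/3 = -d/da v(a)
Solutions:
 v(a) = C1*exp(a/3)


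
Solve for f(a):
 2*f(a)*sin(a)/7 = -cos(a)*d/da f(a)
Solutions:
 f(a) = C1*cos(a)^(2/7)


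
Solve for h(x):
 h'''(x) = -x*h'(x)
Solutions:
 h(x) = C1 + Integral(C2*airyai(-x) + C3*airybi(-x), x)


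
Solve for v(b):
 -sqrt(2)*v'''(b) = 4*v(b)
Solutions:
 v(b) = C3*exp(-sqrt(2)*b) + (C1*sin(sqrt(6)*b/2) + C2*cos(sqrt(6)*b/2))*exp(sqrt(2)*b/2)


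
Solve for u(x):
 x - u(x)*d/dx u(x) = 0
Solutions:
 u(x) = -sqrt(C1 + x^2)
 u(x) = sqrt(C1 + x^2)


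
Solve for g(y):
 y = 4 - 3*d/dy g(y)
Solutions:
 g(y) = C1 - y^2/6 + 4*y/3


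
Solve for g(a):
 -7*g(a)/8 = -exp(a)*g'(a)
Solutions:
 g(a) = C1*exp(-7*exp(-a)/8)


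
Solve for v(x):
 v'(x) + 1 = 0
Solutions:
 v(x) = C1 - x


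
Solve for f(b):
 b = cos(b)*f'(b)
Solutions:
 f(b) = C1 + Integral(b/cos(b), b)


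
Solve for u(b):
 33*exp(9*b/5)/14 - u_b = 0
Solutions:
 u(b) = C1 + 55*exp(9*b/5)/42


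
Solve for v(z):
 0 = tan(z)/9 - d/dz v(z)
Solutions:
 v(z) = C1 - log(cos(z))/9


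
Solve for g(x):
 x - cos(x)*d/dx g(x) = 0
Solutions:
 g(x) = C1 + Integral(x/cos(x), x)


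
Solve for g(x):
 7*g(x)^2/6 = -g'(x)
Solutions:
 g(x) = 6/(C1 + 7*x)


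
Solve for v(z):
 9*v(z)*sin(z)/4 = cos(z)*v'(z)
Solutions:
 v(z) = C1/cos(z)^(9/4)


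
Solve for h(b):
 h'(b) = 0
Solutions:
 h(b) = C1


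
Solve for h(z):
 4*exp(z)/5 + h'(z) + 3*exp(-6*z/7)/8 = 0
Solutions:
 h(z) = C1 - 4*exp(z)/5 + 7*exp(-6*z/7)/16


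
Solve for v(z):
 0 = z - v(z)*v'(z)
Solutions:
 v(z) = -sqrt(C1 + z^2)
 v(z) = sqrt(C1 + z^2)


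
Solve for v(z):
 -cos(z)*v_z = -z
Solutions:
 v(z) = C1 + Integral(z/cos(z), z)


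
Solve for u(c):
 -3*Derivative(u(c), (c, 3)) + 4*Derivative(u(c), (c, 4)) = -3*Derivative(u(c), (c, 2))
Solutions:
 u(c) = C1 + C2*c + (C3*sin(sqrt(39)*c/8) + C4*cos(sqrt(39)*c/8))*exp(3*c/8)


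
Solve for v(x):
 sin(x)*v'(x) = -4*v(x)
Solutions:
 v(x) = C1*(cos(x)^2 + 2*cos(x) + 1)/(cos(x)^2 - 2*cos(x) + 1)


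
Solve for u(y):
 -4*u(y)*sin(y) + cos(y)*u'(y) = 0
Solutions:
 u(y) = C1/cos(y)^4


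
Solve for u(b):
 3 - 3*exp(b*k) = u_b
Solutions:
 u(b) = C1 + 3*b - 3*exp(b*k)/k


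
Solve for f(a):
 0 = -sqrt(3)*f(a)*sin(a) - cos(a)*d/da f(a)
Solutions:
 f(a) = C1*cos(a)^(sqrt(3))


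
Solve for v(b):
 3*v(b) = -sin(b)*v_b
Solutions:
 v(b) = C1*(cos(b) + 1)^(3/2)/(cos(b) - 1)^(3/2)


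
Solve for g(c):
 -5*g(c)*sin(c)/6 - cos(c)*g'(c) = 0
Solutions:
 g(c) = C1*cos(c)^(5/6)


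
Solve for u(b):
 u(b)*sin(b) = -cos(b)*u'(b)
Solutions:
 u(b) = C1*cos(b)


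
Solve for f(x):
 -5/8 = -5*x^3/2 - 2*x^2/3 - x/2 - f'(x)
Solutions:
 f(x) = C1 - 5*x^4/8 - 2*x^3/9 - x^2/4 + 5*x/8


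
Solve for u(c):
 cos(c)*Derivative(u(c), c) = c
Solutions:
 u(c) = C1 + Integral(c/cos(c), c)


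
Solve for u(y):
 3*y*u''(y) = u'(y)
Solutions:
 u(y) = C1 + C2*y^(4/3)


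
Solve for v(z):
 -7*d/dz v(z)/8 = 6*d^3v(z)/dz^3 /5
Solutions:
 v(z) = C1 + C2*sin(sqrt(105)*z/12) + C3*cos(sqrt(105)*z/12)


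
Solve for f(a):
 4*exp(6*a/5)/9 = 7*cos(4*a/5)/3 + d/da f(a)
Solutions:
 f(a) = C1 + 10*exp(6*a/5)/27 - 35*sin(4*a/5)/12


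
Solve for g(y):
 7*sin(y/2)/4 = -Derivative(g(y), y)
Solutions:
 g(y) = C1 + 7*cos(y/2)/2


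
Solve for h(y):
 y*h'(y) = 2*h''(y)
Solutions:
 h(y) = C1 + C2*erfi(y/2)


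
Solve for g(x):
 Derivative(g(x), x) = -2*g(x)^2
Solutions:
 g(x) = 1/(C1 + 2*x)


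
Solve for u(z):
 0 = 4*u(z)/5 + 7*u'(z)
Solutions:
 u(z) = C1*exp(-4*z/35)


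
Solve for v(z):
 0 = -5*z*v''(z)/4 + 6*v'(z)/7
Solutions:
 v(z) = C1 + C2*z^(59/35)


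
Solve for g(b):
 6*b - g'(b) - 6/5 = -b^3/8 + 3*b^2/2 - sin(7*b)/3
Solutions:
 g(b) = C1 + b^4/32 - b^3/2 + 3*b^2 - 6*b/5 - cos(7*b)/21


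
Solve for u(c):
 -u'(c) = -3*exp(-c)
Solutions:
 u(c) = C1 - 3*exp(-c)


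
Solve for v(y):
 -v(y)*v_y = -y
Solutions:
 v(y) = -sqrt(C1 + y^2)
 v(y) = sqrt(C1 + y^2)


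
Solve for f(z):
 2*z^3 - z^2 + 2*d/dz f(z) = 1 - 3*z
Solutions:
 f(z) = C1 - z^4/4 + z^3/6 - 3*z^2/4 + z/2


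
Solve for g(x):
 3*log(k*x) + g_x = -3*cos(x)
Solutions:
 g(x) = C1 - 3*x*log(k*x) + 3*x - 3*sin(x)


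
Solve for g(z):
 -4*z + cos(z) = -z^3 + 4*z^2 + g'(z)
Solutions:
 g(z) = C1 + z^4/4 - 4*z^3/3 - 2*z^2 + sin(z)


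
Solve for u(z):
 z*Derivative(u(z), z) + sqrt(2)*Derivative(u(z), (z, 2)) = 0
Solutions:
 u(z) = C1 + C2*erf(2^(1/4)*z/2)


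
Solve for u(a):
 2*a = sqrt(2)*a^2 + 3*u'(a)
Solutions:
 u(a) = C1 - sqrt(2)*a^3/9 + a^2/3


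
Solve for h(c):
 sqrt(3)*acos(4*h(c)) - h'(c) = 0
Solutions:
 Integral(1/acos(4*_y), (_y, h(c))) = C1 + sqrt(3)*c


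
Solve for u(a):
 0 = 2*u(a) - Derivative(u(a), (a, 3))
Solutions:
 u(a) = C3*exp(2^(1/3)*a) + (C1*sin(2^(1/3)*sqrt(3)*a/2) + C2*cos(2^(1/3)*sqrt(3)*a/2))*exp(-2^(1/3)*a/2)


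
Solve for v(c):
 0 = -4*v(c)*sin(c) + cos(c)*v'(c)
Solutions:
 v(c) = C1/cos(c)^4


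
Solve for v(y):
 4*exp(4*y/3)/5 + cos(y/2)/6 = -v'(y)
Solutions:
 v(y) = C1 - 3*exp(4*y/3)/5 - sin(y/2)/3


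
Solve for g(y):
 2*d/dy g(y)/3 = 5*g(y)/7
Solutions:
 g(y) = C1*exp(15*y/14)


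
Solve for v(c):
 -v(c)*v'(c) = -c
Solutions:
 v(c) = -sqrt(C1 + c^2)
 v(c) = sqrt(C1 + c^2)


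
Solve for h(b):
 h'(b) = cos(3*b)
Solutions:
 h(b) = C1 + sin(3*b)/3


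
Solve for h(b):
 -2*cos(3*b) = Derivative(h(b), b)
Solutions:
 h(b) = C1 - 2*sin(3*b)/3


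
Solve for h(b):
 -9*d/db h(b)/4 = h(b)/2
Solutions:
 h(b) = C1*exp(-2*b/9)


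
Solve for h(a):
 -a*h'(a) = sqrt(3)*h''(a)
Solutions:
 h(a) = C1 + C2*erf(sqrt(2)*3^(3/4)*a/6)


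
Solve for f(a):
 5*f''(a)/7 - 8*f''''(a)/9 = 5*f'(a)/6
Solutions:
 f(a) = C1 + C2*exp(210^(1/3)*a*(210^(1/3)/(sqrt(2191) + 49)^(1/3) + (sqrt(2191) + 49)^(1/3))/56)*sin(3^(1/6)*70^(1/3)*a*(-3^(2/3)*(sqrt(2191) + 49)^(1/3) + 3*70^(1/3)/(sqrt(2191) + 49)^(1/3))/56) + C3*exp(210^(1/3)*a*(210^(1/3)/(sqrt(2191) + 49)^(1/3) + (sqrt(2191) + 49)^(1/3))/56)*cos(3^(1/6)*70^(1/3)*a*(-3^(2/3)*(sqrt(2191) + 49)^(1/3) + 3*70^(1/3)/(sqrt(2191) + 49)^(1/3))/56) + C4*exp(-210^(1/3)*a*(210^(1/3)/(sqrt(2191) + 49)^(1/3) + (sqrt(2191) + 49)^(1/3))/28)


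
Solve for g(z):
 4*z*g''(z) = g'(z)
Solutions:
 g(z) = C1 + C2*z^(5/4)


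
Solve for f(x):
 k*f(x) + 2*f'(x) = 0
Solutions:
 f(x) = C1*exp(-k*x/2)


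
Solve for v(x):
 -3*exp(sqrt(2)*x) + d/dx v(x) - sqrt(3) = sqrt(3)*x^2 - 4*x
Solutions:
 v(x) = C1 + sqrt(3)*x^3/3 - 2*x^2 + sqrt(3)*x + 3*sqrt(2)*exp(sqrt(2)*x)/2


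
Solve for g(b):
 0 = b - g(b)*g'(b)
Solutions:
 g(b) = -sqrt(C1 + b^2)
 g(b) = sqrt(C1 + b^2)


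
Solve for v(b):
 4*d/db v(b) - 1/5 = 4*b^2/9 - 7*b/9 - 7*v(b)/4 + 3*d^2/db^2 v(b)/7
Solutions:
 v(b) = C1*exp(7*b*(4 - sqrt(19))/6) + C2*exp(7*b*(4 + sqrt(19))/6) + 16*b^2/63 - 236*b/147 + 20108/5145


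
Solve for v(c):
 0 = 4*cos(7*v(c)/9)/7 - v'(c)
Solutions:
 -4*c/7 - 9*log(sin(7*v(c)/9) - 1)/14 + 9*log(sin(7*v(c)/9) + 1)/14 = C1


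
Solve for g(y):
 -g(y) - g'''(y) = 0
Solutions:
 g(y) = C3*exp(-y) + (C1*sin(sqrt(3)*y/2) + C2*cos(sqrt(3)*y/2))*exp(y/2)


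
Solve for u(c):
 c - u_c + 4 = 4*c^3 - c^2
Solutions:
 u(c) = C1 - c^4 + c^3/3 + c^2/2 + 4*c


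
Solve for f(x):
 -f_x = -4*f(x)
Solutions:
 f(x) = C1*exp(4*x)


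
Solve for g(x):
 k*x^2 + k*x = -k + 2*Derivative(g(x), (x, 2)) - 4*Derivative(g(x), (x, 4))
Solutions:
 g(x) = C1 + C2*x + C3*exp(-sqrt(2)*x/2) + C4*exp(sqrt(2)*x/2) + k*x^4/24 + k*x^3/12 + 5*k*x^2/4


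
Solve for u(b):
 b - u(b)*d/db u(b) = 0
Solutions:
 u(b) = -sqrt(C1 + b^2)
 u(b) = sqrt(C1 + b^2)


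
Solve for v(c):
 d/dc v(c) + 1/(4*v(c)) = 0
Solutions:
 v(c) = -sqrt(C1 - 2*c)/2
 v(c) = sqrt(C1 - 2*c)/2


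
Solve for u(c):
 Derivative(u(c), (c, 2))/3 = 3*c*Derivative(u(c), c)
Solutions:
 u(c) = C1 + C2*erfi(3*sqrt(2)*c/2)


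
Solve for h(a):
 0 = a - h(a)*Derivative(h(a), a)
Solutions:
 h(a) = -sqrt(C1 + a^2)
 h(a) = sqrt(C1 + a^2)


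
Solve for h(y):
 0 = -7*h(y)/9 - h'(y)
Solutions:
 h(y) = C1*exp(-7*y/9)


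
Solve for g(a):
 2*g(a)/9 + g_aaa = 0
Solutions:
 g(a) = C3*exp(-6^(1/3)*a/3) + (C1*sin(2^(1/3)*3^(5/6)*a/6) + C2*cos(2^(1/3)*3^(5/6)*a/6))*exp(6^(1/3)*a/6)


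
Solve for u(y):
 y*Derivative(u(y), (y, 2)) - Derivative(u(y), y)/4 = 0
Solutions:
 u(y) = C1 + C2*y^(5/4)


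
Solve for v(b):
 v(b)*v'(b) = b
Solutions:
 v(b) = -sqrt(C1 + b^2)
 v(b) = sqrt(C1 + b^2)


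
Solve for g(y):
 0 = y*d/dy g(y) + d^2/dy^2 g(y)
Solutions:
 g(y) = C1 + C2*erf(sqrt(2)*y/2)


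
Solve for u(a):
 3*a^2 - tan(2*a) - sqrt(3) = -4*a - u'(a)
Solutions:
 u(a) = C1 - a^3 - 2*a^2 + sqrt(3)*a - log(cos(2*a))/2


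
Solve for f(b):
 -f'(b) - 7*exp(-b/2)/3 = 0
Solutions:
 f(b) = C1 + 14*exp(-b/2)/3


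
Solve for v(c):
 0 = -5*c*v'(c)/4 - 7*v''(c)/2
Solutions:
 v(c) = C1 + C2*erf(sqrt(35)*c/14)


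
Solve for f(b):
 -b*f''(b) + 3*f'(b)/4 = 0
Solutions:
 f(b) = C1 + C2*b^(7/4)


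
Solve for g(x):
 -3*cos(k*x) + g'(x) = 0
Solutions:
 g(x) = C1 + 3*sin(k*x)/k


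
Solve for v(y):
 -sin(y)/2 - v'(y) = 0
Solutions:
 v(y) = C1 + cos(y)/2


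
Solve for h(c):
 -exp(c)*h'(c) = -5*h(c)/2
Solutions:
 h(c) = C1*exp(-5*exp(-c)/2)


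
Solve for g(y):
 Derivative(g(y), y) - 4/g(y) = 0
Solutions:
 g(y) = -sqrt(C1 + 8*y)
 g(y) = sqrt(C1 + 8*y)


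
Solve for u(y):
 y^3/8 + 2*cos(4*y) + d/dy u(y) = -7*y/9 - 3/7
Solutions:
 u(y) = C1 - y^4/32 - 7*y^2/18 - 3*y/7 - sin(4*y)/2


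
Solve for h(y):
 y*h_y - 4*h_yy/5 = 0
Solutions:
 h(y) = C1 + C2*erfi(sqrt(10)*y/4)


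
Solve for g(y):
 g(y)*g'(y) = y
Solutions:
 g(y) = -sqrt(C1 + y^2)
 g(y) = sqrt(C1 + y^2)


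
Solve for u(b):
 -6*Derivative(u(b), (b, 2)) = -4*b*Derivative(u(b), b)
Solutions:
 u(b) = C1 + C2*erfi(sqrt(3)*b/3)


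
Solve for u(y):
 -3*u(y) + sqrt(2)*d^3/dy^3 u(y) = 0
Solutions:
 u(y) = C3*exp(2^(5/6)*3^(1/3)*y/2) + (C1*sin(6^(5/6)*y/4) + C2*cos(6^(5/6)*y/4))*exp(-2^(5/6)*3^(1/3)*y/4)


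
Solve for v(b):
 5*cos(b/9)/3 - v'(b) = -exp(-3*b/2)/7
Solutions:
 v(b) = C1 + 15*sin(b/9) - 2*exp(-3*b/2)/21


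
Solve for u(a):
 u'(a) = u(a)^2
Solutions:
 u(a) = -1/(C1 + a)


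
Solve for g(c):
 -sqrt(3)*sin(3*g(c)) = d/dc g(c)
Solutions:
 g(c) = -acos((-C1 - exp(6*sqrt(3)*c))/(C1 - exp(6*sqrt(3)*c)))/3 + 2*pi/3
 g(c) = acos((-C1 - exp(6*sqrt(3)*c))/(C1 - exp(6*sqrt(3)*c)))/3


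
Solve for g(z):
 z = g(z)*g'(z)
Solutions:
 g(z) = -sqrt(C1 + z^2)
 g(z) = sqrt(C1 + z^2)


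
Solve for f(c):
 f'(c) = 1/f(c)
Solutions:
 f(c) = -sqrt(C1 + 2*c)
 f(c) = sqrt(C1 + 2*c)


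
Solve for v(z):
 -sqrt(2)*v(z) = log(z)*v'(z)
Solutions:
 v(z) = C1*exp(-sqrt(2)*li(z))
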